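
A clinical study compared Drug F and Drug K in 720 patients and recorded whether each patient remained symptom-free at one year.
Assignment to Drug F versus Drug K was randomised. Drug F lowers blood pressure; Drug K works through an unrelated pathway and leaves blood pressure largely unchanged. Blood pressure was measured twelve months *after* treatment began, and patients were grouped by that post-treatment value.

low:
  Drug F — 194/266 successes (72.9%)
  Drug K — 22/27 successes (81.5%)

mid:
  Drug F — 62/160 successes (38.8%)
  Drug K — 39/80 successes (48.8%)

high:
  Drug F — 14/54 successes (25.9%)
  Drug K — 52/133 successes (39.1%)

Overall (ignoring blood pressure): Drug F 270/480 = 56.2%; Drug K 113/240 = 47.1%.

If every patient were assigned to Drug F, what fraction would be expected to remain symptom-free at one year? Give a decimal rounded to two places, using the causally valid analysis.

0.56

Blood pressure here is a post-treatment variable shaped by the drug; conditioning on it would introduce bias rather than remove it. The overall comparison is the causal one.
So P(outcome | do(Drug F)) is just the pooled rate for Drug F: 270/480 = 0.562.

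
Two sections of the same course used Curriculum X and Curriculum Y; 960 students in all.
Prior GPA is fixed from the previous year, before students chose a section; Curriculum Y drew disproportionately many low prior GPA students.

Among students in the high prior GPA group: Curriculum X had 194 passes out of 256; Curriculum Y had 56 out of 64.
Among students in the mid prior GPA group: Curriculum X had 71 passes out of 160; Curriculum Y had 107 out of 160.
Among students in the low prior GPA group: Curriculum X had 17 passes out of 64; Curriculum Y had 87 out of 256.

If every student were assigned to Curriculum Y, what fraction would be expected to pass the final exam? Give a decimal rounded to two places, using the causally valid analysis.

The stratified and pooled comparisons disagree (Curriculum Y wins within each prior GPA band; Curriculum X wins overall), so the answer turns on the causal role of prior GPA band.
Prior GPA band differs across teaching methods for reasons unrelated to any effect of the teaching method itself, and it separately predicts the outcome — a classic confounder. We must compare within prior GPA band levels.
Standardising Curriculum Y to the population prior GPA band mix: 0.333·56/64 + 0.333·107/160 + 0.333·87/256 = 0.628.

0.63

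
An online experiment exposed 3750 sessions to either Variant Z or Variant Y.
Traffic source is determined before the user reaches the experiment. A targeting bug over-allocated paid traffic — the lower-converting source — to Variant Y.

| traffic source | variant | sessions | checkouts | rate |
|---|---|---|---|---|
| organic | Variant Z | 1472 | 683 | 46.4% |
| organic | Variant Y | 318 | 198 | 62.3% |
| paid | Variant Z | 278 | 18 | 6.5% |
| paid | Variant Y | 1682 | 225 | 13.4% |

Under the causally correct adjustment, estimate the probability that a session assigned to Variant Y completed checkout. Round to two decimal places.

0.37

Variant Y is higher inside every traffic source stratum but Variant Z is higher in aggregate. Whether to stratify depends on how traffic source relates to the variant.
Since traffic source is a pre-existing factor (not a product of the variant) and it affects the outcome on its own, it is a confounder. The stratified rates, not the pooled rate, identify the causal effect.
Standardising Variant Y to the population traffic source mix: 0.477·198/318 + 0.523·225/1682 = 0.367.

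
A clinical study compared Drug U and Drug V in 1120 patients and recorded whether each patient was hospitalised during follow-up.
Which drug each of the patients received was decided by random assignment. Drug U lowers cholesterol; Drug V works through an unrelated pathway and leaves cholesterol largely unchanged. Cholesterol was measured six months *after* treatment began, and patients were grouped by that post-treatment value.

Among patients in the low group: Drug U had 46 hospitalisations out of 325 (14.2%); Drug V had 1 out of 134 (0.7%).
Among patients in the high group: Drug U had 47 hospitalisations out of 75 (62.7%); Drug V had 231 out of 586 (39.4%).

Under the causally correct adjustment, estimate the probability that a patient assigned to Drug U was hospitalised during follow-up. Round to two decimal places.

0.23

Drug V is lower inside every cholesterol stratum but Drug U is lower in aggregate. Whether to stratify depends on how cholesterol relates to the drug.
Stratifying would compare drugs among patients the drugs themselves sorted into cholesterol groups — a form of selection on an intermediate. The unconditioned pooled rates give the total causal effect.
So P(outcome | do(Drug U)) is just the pooled rate for Drug U: 93/400 = 0.233.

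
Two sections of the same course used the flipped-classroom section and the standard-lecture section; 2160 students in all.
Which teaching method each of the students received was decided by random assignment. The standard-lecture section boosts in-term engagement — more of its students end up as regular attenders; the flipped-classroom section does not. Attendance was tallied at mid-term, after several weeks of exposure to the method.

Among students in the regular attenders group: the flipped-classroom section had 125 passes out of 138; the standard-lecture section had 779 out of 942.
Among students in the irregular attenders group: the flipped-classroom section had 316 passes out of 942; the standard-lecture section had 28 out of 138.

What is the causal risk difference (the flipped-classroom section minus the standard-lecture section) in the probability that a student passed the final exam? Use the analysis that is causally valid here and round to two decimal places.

Mid-term attendance here is a post-treatment variable shaped by the teaching method; conditioning on it would introduce bias rather than remove it. The overall comparison is the causal one.
The causal difference is the pooled difference: 0.408 − 0.747 = -0.339.

-0.34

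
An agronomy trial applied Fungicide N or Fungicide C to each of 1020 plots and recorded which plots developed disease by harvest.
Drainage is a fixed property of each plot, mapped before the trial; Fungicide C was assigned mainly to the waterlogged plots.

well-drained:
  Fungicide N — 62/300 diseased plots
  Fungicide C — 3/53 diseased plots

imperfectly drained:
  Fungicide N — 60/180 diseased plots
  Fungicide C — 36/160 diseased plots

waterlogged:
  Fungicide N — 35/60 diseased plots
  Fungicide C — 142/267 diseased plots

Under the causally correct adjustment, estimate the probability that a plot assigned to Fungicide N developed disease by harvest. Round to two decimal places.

0.37

Nothing the fungicide does changes field drainage; the imbalance is an allocation artefact. With field drainage also predicting the outcome, the pooled figure is confounded, and the within-stratum comparison is the causal one.
Standardising Fungicide N to the population field drainage mix: 0.346·62/300 + 0.333·60/180 + 0.321·35/60 = 0.370.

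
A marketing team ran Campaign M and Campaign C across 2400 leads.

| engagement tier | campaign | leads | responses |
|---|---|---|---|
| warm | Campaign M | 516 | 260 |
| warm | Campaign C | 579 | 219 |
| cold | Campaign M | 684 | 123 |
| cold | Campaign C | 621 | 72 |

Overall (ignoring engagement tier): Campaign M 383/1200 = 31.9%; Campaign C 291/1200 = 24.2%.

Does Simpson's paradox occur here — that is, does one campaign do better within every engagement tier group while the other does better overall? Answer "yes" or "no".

Within each engagement tier level (warm 50.4% vs 37.8%; cold 18.0% vs 11.6%), Campaign M has the higher rate every time. Pooled: 31.9% vs 24.2% — Campaign M has the higher rate overall. They agree.

no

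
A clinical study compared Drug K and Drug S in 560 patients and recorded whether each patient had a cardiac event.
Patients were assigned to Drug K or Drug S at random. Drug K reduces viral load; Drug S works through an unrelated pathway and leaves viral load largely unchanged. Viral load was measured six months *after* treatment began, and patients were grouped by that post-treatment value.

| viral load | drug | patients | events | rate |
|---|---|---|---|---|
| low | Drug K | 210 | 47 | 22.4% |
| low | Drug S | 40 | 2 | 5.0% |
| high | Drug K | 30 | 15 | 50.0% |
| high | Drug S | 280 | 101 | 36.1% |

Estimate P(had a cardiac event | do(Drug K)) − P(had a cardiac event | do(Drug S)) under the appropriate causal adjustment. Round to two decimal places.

Viral load is downstream of the drug. One should not condition on a consequence of treatment, so the overall rates are the right comparison.
The causal difference is the pooled difference: 0.258 − 0.322 = -0.064.

-0.06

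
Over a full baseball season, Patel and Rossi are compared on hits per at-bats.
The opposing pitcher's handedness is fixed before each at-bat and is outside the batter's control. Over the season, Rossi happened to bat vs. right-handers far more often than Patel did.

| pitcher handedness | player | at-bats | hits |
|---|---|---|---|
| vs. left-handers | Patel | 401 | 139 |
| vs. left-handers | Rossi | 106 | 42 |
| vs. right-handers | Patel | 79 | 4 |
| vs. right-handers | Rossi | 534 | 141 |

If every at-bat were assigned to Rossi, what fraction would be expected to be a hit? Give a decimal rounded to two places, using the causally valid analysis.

The stratified and pooled comparisons disagree (Rossi wins within each pitcher handedness; Patel wins overall), so the answer turns on the causal role of pitcher handedness.
Pitcher handedness is set before the player has any effect — it is not caused by the player — and it independently drives the outcome. That makes it a confounder, so the causal comparison is within pitcher handedness levels.
Standardising Rossi to the population pitcher handedness mix: 0.453·42/106 + 0.547·141/534 = 0.324.

0.32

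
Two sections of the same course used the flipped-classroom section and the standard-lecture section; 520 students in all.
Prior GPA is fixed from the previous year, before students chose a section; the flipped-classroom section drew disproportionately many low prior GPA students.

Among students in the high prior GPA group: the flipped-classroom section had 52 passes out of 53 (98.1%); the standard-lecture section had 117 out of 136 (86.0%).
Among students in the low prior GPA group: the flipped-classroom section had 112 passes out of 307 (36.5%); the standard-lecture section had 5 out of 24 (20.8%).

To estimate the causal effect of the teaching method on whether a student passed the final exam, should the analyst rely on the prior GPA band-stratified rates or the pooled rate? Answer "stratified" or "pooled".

Nothing the teaching method does changes prior GPA band; the imbalance is an allocation artefact. With prior GPA band also predicting the outcome, the pooled figure is confounded, and the within-stratum comparison is the causal one.
Within each level — high prior GPA: 98.1% vs 86.0%; low prior GPA: 36.5% vs 20.8% — the flipped-classroom section is higher every time.

stratified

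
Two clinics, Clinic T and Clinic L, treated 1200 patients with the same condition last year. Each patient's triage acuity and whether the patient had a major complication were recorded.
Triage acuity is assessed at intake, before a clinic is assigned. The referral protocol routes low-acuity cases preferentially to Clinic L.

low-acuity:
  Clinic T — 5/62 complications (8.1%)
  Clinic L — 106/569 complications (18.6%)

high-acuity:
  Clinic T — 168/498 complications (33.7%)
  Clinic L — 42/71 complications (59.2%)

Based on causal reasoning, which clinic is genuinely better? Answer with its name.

The imbalance in triage acuity arose from how patients were allocated, not from anything the clinic did; and triage acuity independently affects the outcome. The pooled gap is confounded — condition on triage acuity.
Within each level — low-acuity: 8.1% vs 18.6%; high-acuity: 33.7% vs 59.2% — Clinic T is lower every time.

Clinic T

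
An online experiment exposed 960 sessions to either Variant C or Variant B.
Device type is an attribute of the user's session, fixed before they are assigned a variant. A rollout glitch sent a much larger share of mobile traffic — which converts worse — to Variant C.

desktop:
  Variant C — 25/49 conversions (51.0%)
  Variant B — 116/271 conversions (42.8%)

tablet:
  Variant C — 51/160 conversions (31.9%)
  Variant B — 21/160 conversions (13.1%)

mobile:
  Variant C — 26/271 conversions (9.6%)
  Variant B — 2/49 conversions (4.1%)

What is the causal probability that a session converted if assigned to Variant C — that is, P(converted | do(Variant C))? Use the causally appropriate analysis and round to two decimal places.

0.31

Within every device type level Variant C has the higher rate, yet pooled Variant B does — Simpson's reversal.
Nothing the variant does changes device type; the imbalance is an allocation artefact. With device type also predicting the outcome, the pooled figure is confounded, and the within-stratum comparison is the causal one.
Standardising Variant C to the population device type mix: 0.333·25/49 + 0.333·51/160 + 0.333·26/271 = 0.308.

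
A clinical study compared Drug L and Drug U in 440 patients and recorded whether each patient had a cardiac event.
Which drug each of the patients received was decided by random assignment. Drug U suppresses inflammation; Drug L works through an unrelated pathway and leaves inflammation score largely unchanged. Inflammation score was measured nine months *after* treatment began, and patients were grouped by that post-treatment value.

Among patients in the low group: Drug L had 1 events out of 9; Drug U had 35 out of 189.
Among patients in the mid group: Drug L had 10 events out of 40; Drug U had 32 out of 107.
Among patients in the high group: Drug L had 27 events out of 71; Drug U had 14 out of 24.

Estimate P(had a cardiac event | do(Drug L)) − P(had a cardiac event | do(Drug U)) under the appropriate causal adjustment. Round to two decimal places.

+0.06

Inflammation score here is a post-treatment variable shaped by the drug; conditioning on it would introduce bias rather than remove it. The overall comparison is the causal one.
The causal difference is the pooled difference: 0.317 − 0.253 = +0.064.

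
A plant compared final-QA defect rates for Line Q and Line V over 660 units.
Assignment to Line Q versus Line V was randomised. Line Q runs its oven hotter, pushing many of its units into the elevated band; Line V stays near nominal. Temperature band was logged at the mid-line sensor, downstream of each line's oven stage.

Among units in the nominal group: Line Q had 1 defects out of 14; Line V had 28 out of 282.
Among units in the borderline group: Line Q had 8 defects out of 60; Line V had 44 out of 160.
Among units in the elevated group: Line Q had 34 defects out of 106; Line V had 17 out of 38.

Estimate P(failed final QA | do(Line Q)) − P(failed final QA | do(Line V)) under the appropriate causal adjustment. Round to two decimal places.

The stratified and pooled comparisons disagree (Line Q wins within each in-process temperature band; Line V wins overall), so the answer turns on the causal role of in-process temperature band.
In-process temperature band here is a post-treatment variable shaped by the line; conditioning on it would introduce bias rather than remove it. The overall comparison is the causal one.
The causal difference is the pooled difference: 0.239 − 0.185 = +0.053.

+0.05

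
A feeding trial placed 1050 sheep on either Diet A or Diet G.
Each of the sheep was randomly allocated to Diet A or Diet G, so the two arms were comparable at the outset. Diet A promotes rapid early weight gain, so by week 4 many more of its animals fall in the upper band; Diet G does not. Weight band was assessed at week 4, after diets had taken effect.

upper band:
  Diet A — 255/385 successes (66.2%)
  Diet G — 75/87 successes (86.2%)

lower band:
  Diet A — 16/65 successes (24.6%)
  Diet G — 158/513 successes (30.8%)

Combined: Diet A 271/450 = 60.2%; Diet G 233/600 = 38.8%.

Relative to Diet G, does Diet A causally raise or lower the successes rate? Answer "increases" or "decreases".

Stratifying would compare diets among sheep the diets themselves sorted into week-4 weight band groups — a form of selection on an intermediate. The unconditioned pooled rates give the total causal effect.
Pooled: Diet A 60.2% vs Diet G 38.8%; Diet A is higher overall.

increases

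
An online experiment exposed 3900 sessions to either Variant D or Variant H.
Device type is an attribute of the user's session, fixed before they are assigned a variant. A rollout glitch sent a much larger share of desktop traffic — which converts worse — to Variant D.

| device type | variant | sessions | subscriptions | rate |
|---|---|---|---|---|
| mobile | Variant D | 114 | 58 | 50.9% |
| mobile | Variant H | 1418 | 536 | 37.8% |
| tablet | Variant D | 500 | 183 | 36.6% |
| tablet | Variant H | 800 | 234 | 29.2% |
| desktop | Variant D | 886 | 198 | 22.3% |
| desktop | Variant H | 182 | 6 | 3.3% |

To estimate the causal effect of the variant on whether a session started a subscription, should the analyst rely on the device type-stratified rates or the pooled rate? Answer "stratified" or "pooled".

stratified

The device type-specific comparison favours Variant D throughout, but the pooled figures favour Variant H. The question is whether to condition on device type.
Nothing the variant does changes device type; the imbalance is an allocation artefact. With device type also predicting the outcome, the pooled figure is confounded, and the within-stratum comparison is the causal one.
Within each level — mobile: 50.9% vs 37.8%; tablet: 36.6% vs 29.2%; desktop: 22.3% vs 3.3% — Variant D is higher every time.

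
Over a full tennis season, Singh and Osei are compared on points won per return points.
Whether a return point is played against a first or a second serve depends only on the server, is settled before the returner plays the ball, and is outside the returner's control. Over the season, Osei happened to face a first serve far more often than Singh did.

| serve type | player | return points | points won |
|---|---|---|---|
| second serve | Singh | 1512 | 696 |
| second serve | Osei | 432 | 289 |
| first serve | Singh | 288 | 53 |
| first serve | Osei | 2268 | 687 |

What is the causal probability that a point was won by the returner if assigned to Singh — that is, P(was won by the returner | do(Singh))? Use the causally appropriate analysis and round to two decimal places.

Within every serve type level Osei has the higher rate, yet pooled Singh does — Simpson's reversal.
Serve type satisfies the back-door criterion: it is not a descendant of the player, and it blocks the spurious path from player to outcome. Adjusting for it (i.e., using the within-serve type rates) gives the causal effect.
Standardising Singh to the population serve type mix: 0.432·696/1512 + 0.568·53/288 = 0.303.

0.30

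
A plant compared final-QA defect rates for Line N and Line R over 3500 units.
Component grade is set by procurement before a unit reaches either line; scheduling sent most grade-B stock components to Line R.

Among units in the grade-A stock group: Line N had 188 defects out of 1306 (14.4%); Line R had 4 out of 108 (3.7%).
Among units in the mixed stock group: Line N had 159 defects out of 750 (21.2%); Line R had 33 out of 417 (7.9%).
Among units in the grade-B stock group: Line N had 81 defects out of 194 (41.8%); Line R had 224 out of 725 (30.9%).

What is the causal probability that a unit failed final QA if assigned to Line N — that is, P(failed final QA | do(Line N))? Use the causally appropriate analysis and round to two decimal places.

0.24

Within every component grade level Line R has the lower rate, yet pooled Line N does — Simpson's reversal.
Component grade satisfies the back-door criterion: it is not a descendant of the line, and it blocks the spurious path from line to outcome. Adjusting for it (i.e., using the within-component grade rates) gives the causal effect.
Standardising Line N to the population component grade mix: 0.404·188/1306 + 0.333·159/750 + 0.263·81/194 = 0.238.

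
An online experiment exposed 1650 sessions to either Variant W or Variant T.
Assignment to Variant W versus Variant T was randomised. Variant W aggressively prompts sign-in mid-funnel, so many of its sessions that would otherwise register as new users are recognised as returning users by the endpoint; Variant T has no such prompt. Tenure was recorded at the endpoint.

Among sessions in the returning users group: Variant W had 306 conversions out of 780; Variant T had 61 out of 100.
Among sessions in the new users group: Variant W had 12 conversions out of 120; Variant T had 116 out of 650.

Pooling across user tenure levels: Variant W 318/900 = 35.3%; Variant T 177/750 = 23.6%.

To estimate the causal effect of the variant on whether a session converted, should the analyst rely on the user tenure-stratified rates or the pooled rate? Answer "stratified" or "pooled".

The user tenure-specific comparison favours Variant T throughout, but the pooled figures favour Variant W. The question is whether to condition on user tenure.
User tenure lies on the pathway variant → user tenure → outcome, so adjusting for it blocks the indirect effect. For the total causal effect of variant, use the unadjusted pooled rates.
Pooled: Variant W 35.3% vs Variant T 23.6%; Variant W is higher overall.

pooled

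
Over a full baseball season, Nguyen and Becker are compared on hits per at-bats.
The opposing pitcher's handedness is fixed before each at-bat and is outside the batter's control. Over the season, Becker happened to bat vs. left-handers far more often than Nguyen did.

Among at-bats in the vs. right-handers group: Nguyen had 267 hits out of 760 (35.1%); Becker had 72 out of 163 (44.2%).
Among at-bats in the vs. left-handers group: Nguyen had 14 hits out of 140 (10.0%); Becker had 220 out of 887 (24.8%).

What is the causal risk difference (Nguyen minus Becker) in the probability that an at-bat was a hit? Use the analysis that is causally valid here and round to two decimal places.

-0.12

The stratified and pooled comparisons disagree (Becker wins within each pitcher handedness; Nguyen wins overall), so the answer turns on the causal role of pitcher handedness.
Pitcher handedness satisfies the back-door criterion: it is not a descendant of the player, and it blocks the spurious path from player to outcome. Adjusting for it (i.e., using the within-pitcher handedness rates) gives the causal effect.
Adjusting over the population distribution of pitcher handedness: 0.473·(0.351−0.442) + 0.527·(0.100−0.248) = -0.121.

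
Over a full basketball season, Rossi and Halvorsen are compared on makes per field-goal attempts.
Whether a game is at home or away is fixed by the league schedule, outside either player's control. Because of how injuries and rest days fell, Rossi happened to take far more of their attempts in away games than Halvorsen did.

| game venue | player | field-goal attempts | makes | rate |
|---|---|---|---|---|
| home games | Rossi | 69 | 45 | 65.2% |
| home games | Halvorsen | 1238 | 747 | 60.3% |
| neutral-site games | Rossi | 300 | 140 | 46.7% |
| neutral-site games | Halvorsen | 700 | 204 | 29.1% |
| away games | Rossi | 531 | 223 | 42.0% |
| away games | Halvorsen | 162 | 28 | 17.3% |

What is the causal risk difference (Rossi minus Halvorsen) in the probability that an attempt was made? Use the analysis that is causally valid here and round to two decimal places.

+0.14

Rossi is higher inside every game venue stratum but Halvorsen is higher in aggregate. Whether to stratify depends on how game venue relates to the player.
Since game venue is a pre-existing factor (not a product of the player) and it affects the outcome on its own, it is a confounder. The stratified rates, not the pooled rate, identify the causal effect.
Adjusting over the population distribution of game venue: 0.436·(0.652−0.603) + 0.333·(0.467−0.291) + 0.231·(0.420−0.173) = +0.137.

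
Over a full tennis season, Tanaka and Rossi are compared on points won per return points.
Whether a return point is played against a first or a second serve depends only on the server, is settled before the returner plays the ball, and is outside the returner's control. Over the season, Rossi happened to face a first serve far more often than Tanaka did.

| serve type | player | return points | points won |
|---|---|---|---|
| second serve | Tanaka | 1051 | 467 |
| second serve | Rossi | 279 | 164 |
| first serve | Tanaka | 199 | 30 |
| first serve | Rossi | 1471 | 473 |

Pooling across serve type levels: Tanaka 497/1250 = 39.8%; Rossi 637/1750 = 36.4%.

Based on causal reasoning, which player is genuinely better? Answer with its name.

Serve type satisfies the back-door criterion: it is not a descendant of the player, and it blocks the spurious path from player to outcome. Adjusting for it (i.e., using the within-serve type rates) gives the causal effect.
Within each level — second serve: 44.4% vs 58.8%; first serve: 15.1% vs 32.2% — Rossi is higher every time.

Rossi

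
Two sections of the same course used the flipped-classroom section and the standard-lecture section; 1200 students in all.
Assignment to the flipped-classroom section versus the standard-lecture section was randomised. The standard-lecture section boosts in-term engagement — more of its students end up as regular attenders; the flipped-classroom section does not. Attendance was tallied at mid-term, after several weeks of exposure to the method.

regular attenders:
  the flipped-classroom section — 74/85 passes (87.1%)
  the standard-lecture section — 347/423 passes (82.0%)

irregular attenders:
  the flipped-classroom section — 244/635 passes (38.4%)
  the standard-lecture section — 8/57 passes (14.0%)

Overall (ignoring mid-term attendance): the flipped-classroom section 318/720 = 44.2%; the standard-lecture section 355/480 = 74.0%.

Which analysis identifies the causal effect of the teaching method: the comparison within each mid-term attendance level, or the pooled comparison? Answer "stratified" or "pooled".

The distribution of mid-term attendance is itself part of what the teaching method does — it is an intermediate outcome. Holding it fixed would remove that part of the effect; the total effect is the pooled difference.
Pooled: the flipped-classroom section 44.2% vs the standard-lecture section 74.0%; the standard-lecture section is higher overall.

pooled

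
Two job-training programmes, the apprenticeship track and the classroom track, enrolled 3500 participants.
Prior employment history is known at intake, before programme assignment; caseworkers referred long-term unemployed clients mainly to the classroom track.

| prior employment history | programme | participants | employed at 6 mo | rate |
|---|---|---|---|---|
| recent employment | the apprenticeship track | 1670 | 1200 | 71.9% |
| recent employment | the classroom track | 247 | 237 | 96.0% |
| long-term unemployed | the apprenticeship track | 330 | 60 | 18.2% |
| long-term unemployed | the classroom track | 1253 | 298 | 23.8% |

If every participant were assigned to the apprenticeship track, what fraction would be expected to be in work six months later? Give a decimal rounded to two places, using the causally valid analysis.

0.48

Within every prior employment history level the classroom track has the higher rate, yet pooled the apprenticeship track does — Simpson's reversal.
Nothing the programme does changes prior employment history; the imbalance is an allocation artefact. With prior employment history also predicting the outcome, the pooled figure is confounded, and the within-stratum comparison is the causal one.
Standardising the apprenticeship track to the population prior employment history mix: 0.548·1200/1670 + 0.452·60/330 = 0.476.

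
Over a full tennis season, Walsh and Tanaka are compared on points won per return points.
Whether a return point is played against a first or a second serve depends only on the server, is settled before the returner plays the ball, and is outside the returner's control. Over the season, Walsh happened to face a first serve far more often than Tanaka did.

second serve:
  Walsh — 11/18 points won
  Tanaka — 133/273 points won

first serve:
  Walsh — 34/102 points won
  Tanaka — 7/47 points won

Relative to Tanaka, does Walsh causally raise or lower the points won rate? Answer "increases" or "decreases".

increases

Serve type differs across players for reasons unrelated to any effect of the player itself, and it separately predicts the outcome — a classic confounder. We must compare within serve type levels.
Within each level — second serve: 61.1% vs 48.7%; first serve: 33.3% vs 14.9% — Walsh is higher every time.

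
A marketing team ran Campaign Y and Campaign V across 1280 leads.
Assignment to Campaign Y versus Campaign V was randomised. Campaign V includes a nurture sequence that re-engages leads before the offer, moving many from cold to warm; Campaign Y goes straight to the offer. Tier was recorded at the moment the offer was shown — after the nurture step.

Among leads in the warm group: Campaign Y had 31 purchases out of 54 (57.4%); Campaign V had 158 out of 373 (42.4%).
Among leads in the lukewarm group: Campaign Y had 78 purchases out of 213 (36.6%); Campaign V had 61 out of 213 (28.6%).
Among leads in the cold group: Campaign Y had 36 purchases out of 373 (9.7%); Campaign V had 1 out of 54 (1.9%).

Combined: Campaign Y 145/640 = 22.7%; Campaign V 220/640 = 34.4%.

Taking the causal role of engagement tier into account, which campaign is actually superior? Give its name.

Engagement tier here is a post-treatment variable shaped by the campaign; conditioning on it would introduce bias rather than remove it. The overall comparison is the causal one.
Pooled: Campaign Y 22.7% vs Campaign V 34.4%; Campaign V is higher overall.

Campaign V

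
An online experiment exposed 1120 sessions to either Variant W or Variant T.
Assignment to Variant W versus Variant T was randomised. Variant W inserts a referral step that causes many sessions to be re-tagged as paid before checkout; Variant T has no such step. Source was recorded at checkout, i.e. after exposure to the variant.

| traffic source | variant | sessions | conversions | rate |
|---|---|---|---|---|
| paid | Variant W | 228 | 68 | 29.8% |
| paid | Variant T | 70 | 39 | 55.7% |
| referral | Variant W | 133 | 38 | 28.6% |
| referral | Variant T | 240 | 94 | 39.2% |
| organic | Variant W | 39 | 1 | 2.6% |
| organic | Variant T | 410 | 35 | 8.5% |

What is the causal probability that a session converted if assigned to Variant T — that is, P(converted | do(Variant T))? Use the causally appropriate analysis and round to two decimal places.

The stratified and pooled comparisons disagree (Variant T wins within each traffic source; Variant W wins overall), so the answer turns on the causal role of traffic source.
Because the variant influences traffic source, traffic source is a post-treatment mediator, not a confounder. Stratifying on it would bias the estimate; the causal effect is the crude pooled difference.
So P(outcome | do(Variant T)) is just the pooled rate for Variant T: 168/720 = 0.233.

0.23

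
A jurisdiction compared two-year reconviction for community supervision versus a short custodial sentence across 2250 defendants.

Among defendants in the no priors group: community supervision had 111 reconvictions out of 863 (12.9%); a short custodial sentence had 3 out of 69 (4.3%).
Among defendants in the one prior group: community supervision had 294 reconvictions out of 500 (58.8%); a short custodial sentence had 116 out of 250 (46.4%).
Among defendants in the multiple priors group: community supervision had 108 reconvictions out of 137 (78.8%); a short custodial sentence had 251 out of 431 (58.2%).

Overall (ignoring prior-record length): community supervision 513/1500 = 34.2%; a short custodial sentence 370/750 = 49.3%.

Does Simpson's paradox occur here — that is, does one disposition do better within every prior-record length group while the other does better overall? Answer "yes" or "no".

Within each prior-record length level (no priors 12.9% vs 4.3%; one prior 58.8% vs 46.4%; multiple priors 78.8% vs 58.2%), a short custodial sentence has the lower rate every time. Pooled: 34.2% vs 49.3% — community supervision has the lower rate overall. The two comparisons disagree.

yes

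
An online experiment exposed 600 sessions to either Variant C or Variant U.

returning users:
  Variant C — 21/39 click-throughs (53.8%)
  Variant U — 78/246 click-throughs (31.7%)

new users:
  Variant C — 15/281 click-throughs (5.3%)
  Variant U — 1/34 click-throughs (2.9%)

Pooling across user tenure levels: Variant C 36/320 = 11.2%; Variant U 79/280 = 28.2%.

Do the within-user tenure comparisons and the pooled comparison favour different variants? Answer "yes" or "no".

yes

Within each user tenure level (returning users 53.8% vs 31.7%; new users 5.3% vs 2.9%), Variant C has the higher rate every time. Pooled: 11.2% vs 28.2% — Variant U has the higher rate overall. The two comparisons disagree.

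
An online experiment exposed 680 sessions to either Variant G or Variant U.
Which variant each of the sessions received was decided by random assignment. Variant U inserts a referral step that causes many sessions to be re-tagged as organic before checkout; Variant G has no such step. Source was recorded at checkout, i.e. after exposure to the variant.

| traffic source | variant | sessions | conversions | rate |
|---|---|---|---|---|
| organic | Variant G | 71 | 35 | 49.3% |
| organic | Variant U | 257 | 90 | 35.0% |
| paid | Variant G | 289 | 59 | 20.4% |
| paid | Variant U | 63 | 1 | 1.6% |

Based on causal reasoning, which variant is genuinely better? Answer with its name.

Variant U

The stratified and pooled comparisons disagree (Variant G wins within each traffic source; Variant U wins overall), so the answer turns on the causal role of traffic source.
Traffic source is downstream of the variant. One should not condition on a consequence of treatment, so the overall rates are the right comparison.
Pooled: Variant G 26.1% vs Variant U 28.4%; Variant U is higher overall.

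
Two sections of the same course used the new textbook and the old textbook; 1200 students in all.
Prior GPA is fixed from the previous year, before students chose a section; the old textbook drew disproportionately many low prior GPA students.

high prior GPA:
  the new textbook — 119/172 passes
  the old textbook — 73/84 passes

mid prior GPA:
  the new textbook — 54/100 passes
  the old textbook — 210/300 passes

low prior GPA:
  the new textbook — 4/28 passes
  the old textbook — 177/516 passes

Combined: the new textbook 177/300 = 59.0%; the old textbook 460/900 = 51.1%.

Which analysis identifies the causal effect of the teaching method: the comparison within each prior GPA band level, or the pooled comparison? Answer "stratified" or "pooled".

stratified

The prior GPA band-specific comparison favours the old textbook throughout, but the pooled figures favour the new textbook. The question is whether to condition on prior GPA band.
Prior GPA band differs across teaching methods for reasons unrelated to any effect of the teaching method itself, and it separately predicts the outcome — a classic confounder. We must compare within prior GPA band levels.
Within each level — high prior GPA: 69.2% vs 86.9%; mid prior GPA: 54.0% vs 70.0%; low prior GPA: 14.3% vs 34.3% — the old textbook is higher every time.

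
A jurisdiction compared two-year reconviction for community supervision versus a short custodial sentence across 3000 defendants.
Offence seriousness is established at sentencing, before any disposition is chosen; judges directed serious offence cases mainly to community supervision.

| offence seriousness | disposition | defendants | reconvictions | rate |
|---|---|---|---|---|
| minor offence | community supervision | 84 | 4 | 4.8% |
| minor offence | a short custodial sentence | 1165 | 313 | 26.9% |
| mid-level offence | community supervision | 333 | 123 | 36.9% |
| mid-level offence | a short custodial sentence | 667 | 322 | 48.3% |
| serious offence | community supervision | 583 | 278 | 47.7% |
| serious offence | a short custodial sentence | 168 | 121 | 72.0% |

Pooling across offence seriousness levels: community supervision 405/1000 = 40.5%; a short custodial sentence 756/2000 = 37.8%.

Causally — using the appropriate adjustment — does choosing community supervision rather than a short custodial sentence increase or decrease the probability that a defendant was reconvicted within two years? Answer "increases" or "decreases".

decreases

The stratified and pooled comparisons disagree (community supervision wins within each offence seriousness; a short custodial sentence wins overall), so the answer turns on the causal role of offence seriousness.
Offence seriousness is set before the disposition has any effect — it is not caused by the disposition — and it independently drives the outcome. That makes it a confounder, so the causal comparison is within offence seriousness levels.
Within each level — minor offence: 4.8% vs 26.9%; mid-level offence: 36.9% vs 48.3%; serious offence: 47.7% vs 72.0% — community supervision is lower every time.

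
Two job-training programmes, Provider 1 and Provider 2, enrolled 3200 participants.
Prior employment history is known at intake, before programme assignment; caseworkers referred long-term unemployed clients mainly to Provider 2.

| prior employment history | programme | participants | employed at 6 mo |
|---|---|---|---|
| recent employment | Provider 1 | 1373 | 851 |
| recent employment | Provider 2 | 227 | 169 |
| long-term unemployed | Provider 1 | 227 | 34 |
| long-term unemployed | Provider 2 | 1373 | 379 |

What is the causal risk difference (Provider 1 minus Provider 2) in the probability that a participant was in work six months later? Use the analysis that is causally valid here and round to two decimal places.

-0.13

Within every prior employment history level Provider 2 has the higher rate, yet pooled Provider 1 does — Simpson's reversal.
Nothing the programme does changes prior employment history; the imbalance is an allocation artefact. With prior employment history also predicting the outcome, the pooled figure is confounded, and the within-stratum comparison is the causal one.
Adjusting over the population distribution of prior employment history: 0.500·(0.620−0.744) + 0.500·(0.150−0.276) = -0.125.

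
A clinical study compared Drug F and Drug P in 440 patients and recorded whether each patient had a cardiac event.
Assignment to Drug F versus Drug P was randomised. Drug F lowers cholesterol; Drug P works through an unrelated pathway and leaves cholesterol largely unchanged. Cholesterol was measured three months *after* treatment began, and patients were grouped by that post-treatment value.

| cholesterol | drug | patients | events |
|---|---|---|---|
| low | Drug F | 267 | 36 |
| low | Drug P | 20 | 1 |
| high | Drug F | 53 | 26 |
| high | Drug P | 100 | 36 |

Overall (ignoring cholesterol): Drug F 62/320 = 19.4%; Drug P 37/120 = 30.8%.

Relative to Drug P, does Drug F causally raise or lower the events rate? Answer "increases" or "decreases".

decreases

Within every cholesterol level Drug P has the lower rate, yet pooled Drug F does — Simpson's reversal.
Cholesterol is recorded after the drug and is itself shifted by it — it sits on the causal path from drug to outcome. Conditioning on a mediator would strip out part of the effect we want; the pooled comparison gives the total causal effect.
Pooled: Drug F 19.4% vs Drug P 30.8%; Drug F is lower overall.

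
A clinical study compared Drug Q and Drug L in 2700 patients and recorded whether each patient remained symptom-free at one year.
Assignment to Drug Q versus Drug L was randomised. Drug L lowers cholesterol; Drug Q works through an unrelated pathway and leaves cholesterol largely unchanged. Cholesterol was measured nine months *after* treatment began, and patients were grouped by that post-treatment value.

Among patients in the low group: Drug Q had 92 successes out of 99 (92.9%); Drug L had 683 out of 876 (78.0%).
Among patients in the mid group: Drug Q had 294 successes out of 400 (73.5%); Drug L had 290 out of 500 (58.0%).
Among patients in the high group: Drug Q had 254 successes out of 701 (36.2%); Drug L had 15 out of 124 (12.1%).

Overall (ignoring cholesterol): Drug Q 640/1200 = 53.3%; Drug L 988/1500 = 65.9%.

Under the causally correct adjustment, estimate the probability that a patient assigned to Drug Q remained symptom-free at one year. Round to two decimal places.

0.53

Cholesterol here is a post-treatment variable shaped by the drug; conditioning on it would introduce bias rather than remove it. The overall comparison is the causal one.
So P(outcome | do(Drug Q)) is just the pooled rate for Drug Q: 640/1200 = 0.533.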